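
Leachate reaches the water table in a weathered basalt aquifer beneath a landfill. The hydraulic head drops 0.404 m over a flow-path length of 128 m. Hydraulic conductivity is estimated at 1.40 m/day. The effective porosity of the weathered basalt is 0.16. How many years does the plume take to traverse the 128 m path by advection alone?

12.7

Hydraulic gradient i = Δh / L = 0.404 / 128 = 0.003156.
Darcy flux q = K · i = 1.400 × 0.003156 = 0.004419 m/day.
Seepage velocity v = q / n_e = 0.004419 / 0.16 = 0.02762 m/day.
Travel time t = L / v = 128 / 0.02762 = 4635 days = 12.69 years.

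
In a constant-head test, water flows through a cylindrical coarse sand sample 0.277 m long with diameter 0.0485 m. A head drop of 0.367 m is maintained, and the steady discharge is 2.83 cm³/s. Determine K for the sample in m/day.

Cross-sectional area A = π·(d/2)² = π × (0.0485/2)² = 0.001847 m².
Convert discharge: 2.83 cm³/s = 2.830e-06 m³/s.
Darcy's law rearranged: K = Q·L / (A·Δh) = 2.830e-06 × 0.277 / (0.001847 × 0.367) = 0.001156 m/s = 99.89 m/day.

99.9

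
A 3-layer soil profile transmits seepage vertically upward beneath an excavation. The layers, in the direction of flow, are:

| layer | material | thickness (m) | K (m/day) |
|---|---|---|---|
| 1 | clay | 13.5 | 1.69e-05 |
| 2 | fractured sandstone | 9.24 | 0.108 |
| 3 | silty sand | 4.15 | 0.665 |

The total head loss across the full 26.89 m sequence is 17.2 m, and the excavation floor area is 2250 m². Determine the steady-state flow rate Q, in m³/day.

Flow is perpendicular to layering, so the layers act in series and the equivalent K is the thickness-weighted harmonic mean.
Total thickness L = 13.5 + 9.24 + 4.15 = 26.89 m.
Σ(b_i/K_i) = 13.5/1.69e-05 + 9.24/0.108 + 4.15/0.665 = 7.989e+05 d.
K_eq = L / Σ(b_i/K_i) = 26.89 / 7.989e+05 = 3.366e-05 m/day.
Q = K_eq · A · (Δh/L) = 3.366e-05 × 2250 × (17.2/26.89) = 0.04844 m³/day.

0.0484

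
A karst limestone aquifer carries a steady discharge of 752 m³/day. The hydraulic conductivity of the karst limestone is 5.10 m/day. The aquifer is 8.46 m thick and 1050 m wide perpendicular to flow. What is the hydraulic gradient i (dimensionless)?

Cross-sectional area A = 1050 × 8.46 = 8883 m².
From Q = K·A·i, i = Q / (K·A) = 752 / (5.100 × 8883) = 0.01660.

0.0166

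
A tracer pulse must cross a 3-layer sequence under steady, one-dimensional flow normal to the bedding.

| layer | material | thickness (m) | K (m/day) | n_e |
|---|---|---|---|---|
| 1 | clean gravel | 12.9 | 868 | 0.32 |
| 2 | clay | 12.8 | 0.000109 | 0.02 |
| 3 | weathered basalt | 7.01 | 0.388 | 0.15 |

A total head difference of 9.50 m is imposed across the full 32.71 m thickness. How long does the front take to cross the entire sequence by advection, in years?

With flow normal to the layers, continuity requires the same specific discharge q through every layer.
Σ(b_i/K_i) = 12.9/868 + 12.8/0.000109 + 7.01/0.388 = 1.174e+05 d.
q = Δh / Σ(b_i/K_i) = 9.50 / 1.174e+05 = 8.089e-05 m/day.
In each layer the seepage velocity is v_i = q/n_i, so the layer transit time is t_i = b_i·n_i / q:
  layer 1 (clean gravel): t_1 = 12.9 × 0.32 / 8.089e-05 = 51035 d
  layer 2 (clay): t_2 = 12.8 × 0.02 / 8.089e-05 = 3165 d
  layer 3 (weathered basalt): t_3 = 7.01 × 0.15 / 8.089e-05 = 13000 d
Total t = Σ t_i = 67200 days = 184.0 years.

184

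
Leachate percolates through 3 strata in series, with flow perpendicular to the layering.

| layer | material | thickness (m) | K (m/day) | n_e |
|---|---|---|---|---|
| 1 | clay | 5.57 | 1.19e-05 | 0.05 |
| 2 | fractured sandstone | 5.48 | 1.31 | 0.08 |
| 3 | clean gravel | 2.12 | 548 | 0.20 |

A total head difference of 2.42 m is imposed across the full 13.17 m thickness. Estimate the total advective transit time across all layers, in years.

604

With flow normal to the layers, continuity requires the same specific discharge q through every layer.
Σ(b_i/K_i) = 5.57/1.19e-05 + 5.48/1.31 + 2.12/548 = 4.681e+05 d.
q = Δh / Σ(b_i/K_i) = 2.42 / 4.681e+05 = 5.170e-06 m/day.
In each layer the seepage velocity is v_i = q/n_i, so the layer transit time is t_i = b_i·n_i / q:
  layer 1 (clay): t_1 = 5.57 × 0.05 / 5.170e-06 = 53867 d
  layer 2 (fractured sandstone): t_2 = 5.48 × 0.08 / 5.170e-06 = 84794 d
  layer 3 (clean gravel): t_3 = 2.12 × 0.20 / 5.170e-06 = 82009 d
Total t = Σ t_i = 2.207e+05 days = 604.2 years.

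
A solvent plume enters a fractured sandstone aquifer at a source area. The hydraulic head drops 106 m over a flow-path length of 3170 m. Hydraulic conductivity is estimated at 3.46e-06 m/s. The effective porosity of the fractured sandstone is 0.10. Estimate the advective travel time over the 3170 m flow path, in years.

86.8

Convert K: 3.46e-06 m/s × 86400 = 0.2989 m/day.
Hydraulic gradient i = Δh / L = 106 / 3170 = 0.03344.
Darcy flux q = K · i = 0.2989 × 0.03344 = 0.009996 m/day.
Seepage velocity v = q / n_e = 0.009996 / 0.10 = 0.09996 m/day.
Travel time t = L / v = 3170 / 0.09996 = 31712 days = 86.82 years.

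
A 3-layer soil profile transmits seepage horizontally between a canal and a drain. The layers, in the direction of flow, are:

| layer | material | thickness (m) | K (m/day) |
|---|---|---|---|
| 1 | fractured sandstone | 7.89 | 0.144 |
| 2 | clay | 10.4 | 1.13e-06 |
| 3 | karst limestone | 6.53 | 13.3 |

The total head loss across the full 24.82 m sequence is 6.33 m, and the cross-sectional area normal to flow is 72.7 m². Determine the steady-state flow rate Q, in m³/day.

Flow is perpendicular to layering, so the layers act in series and the equivalent K is the thickness-weighted harmonic mean.
Total thickness L = 7.89 + 10.4 + 6.53 = 24.82 m.
Σ(b_i/K_i) = 7.89/0.144 + 10.4/1.13e-06 + 6.53/13.3 = 9.204e+06 d.
K_eq = L / Σ(b_i/K_i) = 24.82 / 9.204e+06 = 2.697e-06 m/day.
Q = K_eq · A · (Δh/L) = 2.697e-06 × 72.7 × (6.33/24.82) = 5.000e-05 m³/day.

5.00e-05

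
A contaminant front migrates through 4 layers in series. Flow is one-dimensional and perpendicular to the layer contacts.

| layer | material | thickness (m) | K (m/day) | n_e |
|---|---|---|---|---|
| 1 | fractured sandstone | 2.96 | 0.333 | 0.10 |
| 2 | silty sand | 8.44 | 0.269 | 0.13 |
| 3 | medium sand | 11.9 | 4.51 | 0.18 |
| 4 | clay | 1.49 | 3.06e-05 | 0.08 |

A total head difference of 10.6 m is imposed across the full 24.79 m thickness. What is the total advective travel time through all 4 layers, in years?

With flow normal to the layers, continuity requires the same specific discharge q through every layer.
Σ(b_i/K_i) = 2.96/0.333 + 8.44/0.269 + 11.9/4.51 + 1.49/3.06e-05 = 48736 d.
q = Δh / Σ(b_i/K_i) = 10.6 / 48736 = 0.0002175 m/day.
In each layer the seepage velocity is v_i = q/n_i, so the layer transit time is t_i = b_i·n_i / q:
  layer 1 (fractured sandstone): t_1 = 2.96 × 0.10 / 0.0002175 = 1361 d
  layer 2 (silty sand): t_2 = 8.44 × 0.13 / 0.0002175 = 5045 d
  layer 3 (medium sand): t_3 = 11.9 × 0.18 / 0.0002175 = 9848 d
  layer 4 (clay): t_4 = 1.49 × 0.08 / 0.0002175 = 548.0 d
Total t = Σ t_i = 16802 days = 46.00 years.

46.0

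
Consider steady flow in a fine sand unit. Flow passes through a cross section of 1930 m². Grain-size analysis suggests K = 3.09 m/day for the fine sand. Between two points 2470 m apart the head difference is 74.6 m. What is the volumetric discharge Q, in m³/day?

180

Hydraulic gradient i = Δh / L = 74.6 / 2470 = 0.03020.
Darcy's law: Q = K · A · i = 3.090 × 1930 × 0.03020 = 180.1 m³/day.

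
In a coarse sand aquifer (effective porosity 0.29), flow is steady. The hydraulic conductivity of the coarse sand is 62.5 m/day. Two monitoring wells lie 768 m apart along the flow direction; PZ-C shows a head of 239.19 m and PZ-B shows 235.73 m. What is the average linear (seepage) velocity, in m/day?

0.971

Hydraulic gradient i = (239.19 − 235.73) / 768 = 3.46 / 768 = 0.004505.
Darcy flux q = K · i = 62.50 × 0.004505 = 0.2816 m/day.
Seepage velocity v = q / n_e = 0.2816 / 0.29 = 0.9710 m/day.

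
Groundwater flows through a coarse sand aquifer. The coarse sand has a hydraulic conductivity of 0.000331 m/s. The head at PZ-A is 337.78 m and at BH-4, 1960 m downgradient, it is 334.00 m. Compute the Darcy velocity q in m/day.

0.0552

Convert K: 0.000331 m/s × 86400 = 28.60 m/day.
Hydraulic gradient i = (337.78 − 334.00) / 1960 = 3.78 / 1960 = 0.001929.
Specific discharge q = K · i = 28.60 × 0.001929 = 0.05515 m/day.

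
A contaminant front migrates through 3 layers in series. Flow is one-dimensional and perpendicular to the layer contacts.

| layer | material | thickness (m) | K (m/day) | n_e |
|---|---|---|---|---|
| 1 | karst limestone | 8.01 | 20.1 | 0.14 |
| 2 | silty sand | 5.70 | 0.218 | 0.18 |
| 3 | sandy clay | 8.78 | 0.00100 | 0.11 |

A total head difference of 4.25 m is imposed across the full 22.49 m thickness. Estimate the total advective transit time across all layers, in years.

17.7

With flow normal to the layers, continuity requires the same specific discharge q through every layer.
Σ(b_i/K_i) = 8.01/20.1 + 5.70/0.218 + 8.78/0.00100 = 8807 d.
q = Δh / Σ(b_i/K_i) = 4.25 / 8807 = 0.0004826 m/day.
In each layer the seepage velocity is v_i = q/n_i, so the layer transit time is t_i = b_i·n_i / q:
  layer 1 (karst limestone): t_1 = 8.01 × 0.14 / 0.0004826 = 2324 d
  layer 2 (silty sand): t_2 = 5.70 × 0.18 / 0.0004826 = 2126 d
  layer 3 (sandy clay): t_3 = 8.78 × 0.11 / 0.0004826 = 2001 d
Total t = Σ t_i = 6451 days = 17.66 years.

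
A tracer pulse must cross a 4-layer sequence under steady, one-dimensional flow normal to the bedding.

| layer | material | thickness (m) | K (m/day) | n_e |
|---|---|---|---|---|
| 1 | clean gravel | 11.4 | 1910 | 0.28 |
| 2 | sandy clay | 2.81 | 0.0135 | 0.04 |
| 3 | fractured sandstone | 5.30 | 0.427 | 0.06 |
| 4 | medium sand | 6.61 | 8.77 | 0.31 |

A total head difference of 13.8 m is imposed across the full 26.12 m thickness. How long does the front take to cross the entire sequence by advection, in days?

91.0

With flow normal to the layers, continuity requires the same specific discharge q through every layer.
Σ(b_i/K_i) = 11.4/1910 + 2.81/0.0135 + 5.30/0.427 + 6.61/8.77 = 221.3 d.
q = Δh / Σ(b_i/K_i) = 13.8 / 221.3 = 0.06235 m/day.
In each layer the seepage velocity is v_i = q/n_i, so the layer transit time is t_i = b_i·n_i / q:
  layer 1 (clean gravel): t_1 = 11.4 × 0.28 / 0.06235 = 51.19 d
  layer 2 (sandy clay): t_2 = 2.81 × 0.04 / 0.06235 = 1.803 d
  layer 3 (fractured sandstone): t_3 = 5.30 × 0.06 / 0.06235 = 5.100 d
  layer 4 (medium sand): t_4 = 6.61 × 0.31 / 0.06235 = 32.86 d
Total t = Σ t_i = 90.96 days.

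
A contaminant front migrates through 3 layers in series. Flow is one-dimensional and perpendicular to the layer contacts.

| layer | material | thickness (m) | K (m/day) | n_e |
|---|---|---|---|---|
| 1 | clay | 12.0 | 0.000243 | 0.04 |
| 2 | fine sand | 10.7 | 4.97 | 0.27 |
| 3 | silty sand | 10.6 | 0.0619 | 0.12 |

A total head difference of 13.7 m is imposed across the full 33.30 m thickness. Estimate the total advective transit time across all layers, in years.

46.0

With flow normal to the layers, continuity requires the same specific discharge q through every layer.
Σ(b_i/K_i) = 12.0/0.000243 + 10.7/4.97 + 10.6/0.0619 = 49556 d.
q = Δh / Σ(b_i/K_i) = 13.7 / 49556 = 0.0002765 m/day.
In each layer the seepage velocity is v_i = q/n_i, so the layer transit time is t_i = b_i·n_i / q:
  layer 1 (clay): t_1 = 12.0 × 0.04 / 0.0002765 = 1736 d
  layer 2 (fine sand): t_2 = 10.7 × 0.27 / 0.0002765 = 10450 d
  layer 3 (silty sand): t_3 = 10.6 × 0.12 / 0.0002765 = 4601 d
Total t = Σ t_i = 16788 days = 45.96 years.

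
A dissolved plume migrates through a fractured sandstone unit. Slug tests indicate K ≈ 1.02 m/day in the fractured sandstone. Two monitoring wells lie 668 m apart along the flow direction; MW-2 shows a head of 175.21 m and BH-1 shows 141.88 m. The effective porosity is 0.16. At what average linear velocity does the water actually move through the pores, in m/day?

Hydraulic gradient i = (175.21 − 141.88) / 668 = 33.33 / 668 = 0.04990.
Darcy flux q = K · i = 1.020 × 0.04990 = 0.05089 m/day.
Seepage velocity v = q / n_e = 0.05089 / 0.16 = 0.3181 m/day.

0.318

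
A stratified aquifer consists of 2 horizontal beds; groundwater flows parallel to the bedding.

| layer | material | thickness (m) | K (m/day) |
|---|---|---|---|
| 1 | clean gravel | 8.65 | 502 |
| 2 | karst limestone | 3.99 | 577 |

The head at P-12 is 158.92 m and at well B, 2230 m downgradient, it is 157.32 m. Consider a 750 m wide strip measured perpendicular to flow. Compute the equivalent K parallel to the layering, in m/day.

Flow is parallel to layering, so each bed carries its own Darcy discharge and the transmissivities add.
Σ(K_i·b_i) = 502×8.65 + 577×3.99 = 6645 m²/day.
Total thickness b = 12.64 m, so K_eq = Σ(K_i·b_i)/b = 525.7 m/day.

526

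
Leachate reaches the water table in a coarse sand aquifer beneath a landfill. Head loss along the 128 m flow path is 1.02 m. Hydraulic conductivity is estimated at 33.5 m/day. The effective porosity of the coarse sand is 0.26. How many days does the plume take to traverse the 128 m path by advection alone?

Hydraulic gradient i = Δh / L = 1.02 / 128 = 0.007969.
Darcy flux q = K · i = 33.50 × 0.007969 = 0.2670 m/day.
Seepage velocity v = q / n_e = 0.2670 / 0.26 = 1.027 m/day.
Travel time t = L / v = 128 / 1.027 = 124.7 days.

125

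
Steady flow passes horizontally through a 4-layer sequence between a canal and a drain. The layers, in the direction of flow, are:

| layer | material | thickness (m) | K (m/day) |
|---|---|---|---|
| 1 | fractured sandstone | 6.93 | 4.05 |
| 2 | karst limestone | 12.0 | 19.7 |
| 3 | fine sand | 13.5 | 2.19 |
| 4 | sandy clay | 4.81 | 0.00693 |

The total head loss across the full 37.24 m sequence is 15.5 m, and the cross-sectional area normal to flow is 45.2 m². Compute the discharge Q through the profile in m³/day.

0.997

Flow is perpendicular to layering, so the layers act in series and the equivalent K is the thickness-weighted harmonic mean.
Total thickness L = 6.93 + 12.0 + 13.5 + 4.81 = 37.24 m.
Σ(b_i/K_i) = 6.93/4.05 + 12.0/19.7 + 13.5/2.19 + 4.81/0.00693 = 702.6 d.
K_eq = L / Σ(b_i/K_i) = 37.24 / 702.6 = 0.05301 m/day.
Q = K_eq · A · (Δh/L) = 0.05301 × 45.2 × (15.5/37.24) = 0.9972 m³/day.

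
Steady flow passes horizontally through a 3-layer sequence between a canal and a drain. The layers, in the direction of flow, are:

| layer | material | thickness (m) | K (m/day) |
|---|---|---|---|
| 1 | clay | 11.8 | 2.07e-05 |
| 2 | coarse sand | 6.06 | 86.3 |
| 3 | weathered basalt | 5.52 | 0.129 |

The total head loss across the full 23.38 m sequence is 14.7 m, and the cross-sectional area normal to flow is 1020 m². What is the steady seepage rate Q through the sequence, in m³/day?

Flow is perpendicular to layering, so the layers act in series and the equivalent K is the thickness-weighted harmonic mean.
Total thickness L = 11.8 + 6.06 + 5.52 = 23.38 m.
Σ(b_i/K_i) = 11.8/2.07e-05 + 6.06/86.3 + 5.52/0.129 = 5.701e+05 d.
K_eq = L / Σ(b_i/K_i) = 23.38 / 5.701e+05 = 4.101e-05 m/day.
Q = K_eq · A · (Δh/L) = 4.101e-05 × 1020 × (14.7/23.38) = 0.02630 m³/day.

0.0263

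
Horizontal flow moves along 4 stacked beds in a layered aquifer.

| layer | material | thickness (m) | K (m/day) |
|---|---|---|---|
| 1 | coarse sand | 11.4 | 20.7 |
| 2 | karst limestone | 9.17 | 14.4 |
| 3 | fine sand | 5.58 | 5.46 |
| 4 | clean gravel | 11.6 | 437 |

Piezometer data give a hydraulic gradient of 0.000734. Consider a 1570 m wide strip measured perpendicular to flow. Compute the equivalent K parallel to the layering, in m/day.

Flow is parallel to layering, so each bed carries its own Darcy discharge and the transmissivities add.
Σ(K_i·b_i) = 20.7×11.4 + 14.4×9.17 + 5.46×5.58 + 437×11.6 = 5468 m²/day.
Total thickness b = 37.75 m, so K_eq = Σ(K_i·b_i)/b = 144.8 m/day.

145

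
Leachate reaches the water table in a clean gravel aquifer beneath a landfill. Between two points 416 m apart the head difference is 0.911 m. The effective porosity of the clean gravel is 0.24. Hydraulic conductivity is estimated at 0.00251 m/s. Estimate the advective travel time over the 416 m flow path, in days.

210

Convert K: 0.00251 m/s × 86400 = 216.9 m/day.
Hydraulic gradient i = Δh / L = 0.911 / 416 = 0.002190.
Darcy flux q = K · i = 216.9 × 0.002190 = 0.4749 m/day.
Seepage velocity v = q / n_e = 0.4749 / 0.24 = 1.979 m/day.
Travel time t = L / v = 416 / 1.979 = 210.2 days.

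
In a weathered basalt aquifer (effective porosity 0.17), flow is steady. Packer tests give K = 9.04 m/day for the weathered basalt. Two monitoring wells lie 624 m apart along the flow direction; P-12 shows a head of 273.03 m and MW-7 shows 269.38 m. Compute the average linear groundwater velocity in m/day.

Hydraulic gradient i = (273.03 − 269.38) / 624 = 3.65 / 624 = 0.005849.
Darcy flux q = K · i = 9.040 × 0.005849 = 0.05288 m/day.
Seepage velocity v = q / n_e = 0.05288 / 0.17 = 0.3110 m/day.

0.311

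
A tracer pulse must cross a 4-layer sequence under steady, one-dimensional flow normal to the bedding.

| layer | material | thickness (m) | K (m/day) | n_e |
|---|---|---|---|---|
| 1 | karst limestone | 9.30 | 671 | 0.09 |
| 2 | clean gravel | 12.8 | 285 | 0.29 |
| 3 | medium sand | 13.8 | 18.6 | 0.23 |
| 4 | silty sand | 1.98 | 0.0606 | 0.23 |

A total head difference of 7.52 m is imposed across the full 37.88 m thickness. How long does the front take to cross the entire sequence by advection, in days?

36.4

With flow normal to the layers, continuity requires the same specific discharge q through every layer.
Σ(b_i/K_i) = 9.30/671 + 12.8/285 + 13.8/18.6 + 1.98/0.0606 = 33.47 d.
q = Δh / Σ(b_i/K_i) = 7.52 / 33.47 = 0.2247 m/day.
In each layer the seepage velocity is v_i = q/n_i, so the layer transit time is t_i = b_i·n_i / q:
  layer 1 (karst limestone): t_1 = 9.30 × 0.09 / 0.2247 = 3.726 d
  layer 2 (clean gravel): t_2 = 12.8 × 0.29 / 0.2247 = 16.52 d
  layer 3 (medium sand): t_3 = 13.8 × 0.23 / 0.2247 = 14.13 d
  layer 4 (silty sand): t_4 = 1.98 × 0.23 / 0.2247 = 2.027 d
Total t = Σ t_i = 36.40 days.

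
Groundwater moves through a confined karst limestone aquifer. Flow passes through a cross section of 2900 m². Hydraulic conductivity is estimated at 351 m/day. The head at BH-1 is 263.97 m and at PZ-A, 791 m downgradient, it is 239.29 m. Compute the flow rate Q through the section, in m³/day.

Hydraulic gradient i = (263.97 − 239.29) / 791 = 24.68 / 791 = 0.03120.
Darcy's law: Q = K · A · i = 351.0 × 2900 × 0.03120 = 31760 m³/day.

31800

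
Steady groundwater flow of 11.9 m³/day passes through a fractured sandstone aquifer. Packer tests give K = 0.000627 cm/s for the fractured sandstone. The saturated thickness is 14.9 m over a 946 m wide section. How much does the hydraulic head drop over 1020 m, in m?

Convert K: 0.000627 cm/s × 864 = 0.5417 m/day.
Cross-sectional area A = 946 × 14.9 = 14095 m².
From Q = K·A·i, i = Q / (K·A) = 11.9 / (0.5417 × 14095) = 0.001558.
Head loss Δh = i · L = 0.001558 × 1020 = 1.590 m.

1.59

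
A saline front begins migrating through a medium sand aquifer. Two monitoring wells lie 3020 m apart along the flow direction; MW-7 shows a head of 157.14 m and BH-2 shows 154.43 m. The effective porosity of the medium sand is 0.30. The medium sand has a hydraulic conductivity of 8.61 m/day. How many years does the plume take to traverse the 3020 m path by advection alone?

321

Hydraulic gradient i = (157.14 − 154.43) / 3020 = 2.71 / 3020 = 0.0008974.
Darcy flux q = K · i = 8.610 × 0.0008974 = 0.007726 m/day.
Seepage velocity v = q / n_e = 0.007726 / 0.30 = 0.02575 m/day.
Travel time t = L / v = 3020 / 0.02575 = 1.173e+05 days = 321.0 years.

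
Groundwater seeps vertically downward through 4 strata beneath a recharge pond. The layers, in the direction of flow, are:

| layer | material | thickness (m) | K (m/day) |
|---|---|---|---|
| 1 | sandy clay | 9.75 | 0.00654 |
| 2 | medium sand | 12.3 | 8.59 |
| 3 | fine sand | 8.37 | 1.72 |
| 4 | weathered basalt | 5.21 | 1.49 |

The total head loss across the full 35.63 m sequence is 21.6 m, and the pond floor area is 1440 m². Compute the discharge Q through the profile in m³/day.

20.7

Flow is perpendicular to layering, so the layers act in series and the equivalent K is the thickness-weighted harmonic mean.
Total thickness L = 9.75 + 12.3 + 8.37 + 5.21 = 35.63 m.
Σ(b_i/K_i) = 9.75/0.00654 + 12.3/8.59 + 8.37/1.72 + 5.21/1.49 = 1501 d.
K_eq = L / Σ(b_i/K_i) = 35.63 / 1501 = 0.02374 m/day.
Q = K_eq · A · (Δh/L) = 0.02374 × 1440 × (21.6/35.63) = 20.73 m³/day.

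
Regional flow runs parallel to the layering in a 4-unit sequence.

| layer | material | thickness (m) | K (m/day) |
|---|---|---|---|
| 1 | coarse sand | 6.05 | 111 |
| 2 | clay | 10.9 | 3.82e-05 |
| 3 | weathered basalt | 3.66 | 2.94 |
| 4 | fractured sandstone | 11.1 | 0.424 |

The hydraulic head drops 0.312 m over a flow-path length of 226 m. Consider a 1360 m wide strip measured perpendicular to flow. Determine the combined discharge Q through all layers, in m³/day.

1290

Flow is parallel to layering, so each bed carries its own Darcy discharge and the transmissivities add.
Σ(K_i·b_i) = 111×6.05 + 3.82e-05×10.9 + 2.94×3.66 + 0.424×11.1 = 687.0 m²/day.
Hydraulic gradient i = Δh / L = 0.312 / 226 = 0.001381.
Q = Σ(K_i·b_i) · W · i = 687.0 × 1360 × 0.001381 = 1290 m³/day.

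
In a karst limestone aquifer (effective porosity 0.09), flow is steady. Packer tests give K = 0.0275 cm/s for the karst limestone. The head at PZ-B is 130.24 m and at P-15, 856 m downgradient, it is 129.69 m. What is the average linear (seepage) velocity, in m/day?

0.170

Convert K: 0.0275 cm/s × 864 = 23.76 m/day.
Hydraulic gradient i = (130.24 − 129.69) / 856 = 0.55 / 856 = 0.0006425.
Darcy flux q = K · i = 23.76 × 0.0006425 = 0.01527 m/day.
Seepage velocity v = q / n_e = 0.01527 / 0.09 = 0.1696 m/day.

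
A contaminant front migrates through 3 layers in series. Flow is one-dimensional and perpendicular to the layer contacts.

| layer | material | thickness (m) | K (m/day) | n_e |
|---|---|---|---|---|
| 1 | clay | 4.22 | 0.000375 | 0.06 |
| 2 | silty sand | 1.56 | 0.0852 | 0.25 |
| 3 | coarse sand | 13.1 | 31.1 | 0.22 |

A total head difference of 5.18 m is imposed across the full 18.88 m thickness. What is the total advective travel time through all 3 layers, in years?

With flow normal to the layers, continuity requires the same specific discharge q through every layer.
Σ(b_i/K_i) = 4.22/0.000375 + 1.56/0.0852 + 13.1/31.1 = 11272 d.
q = Δh / Σ(b_i/K_i) = 5.18 / 11272 = 0.0004595 m/day.
In each layer the seepage velocity is v_i = q/n_i, so the layer transit time is t_i = b_i·n_i / q:
  layer 1 (clay): t_1 = 4.22 × 0.06 / 0.0004595 = 551.0 d
  layer 2 (silty sand): t_2 = 1.56 × 0.25 / 0.0004595 = 848.7 d
  layer 3 (coarse sand): t_3 = 13.1 × 0.22 / 0.0004595 = 6271 d
Total t = Σ t_i = 7671 days = 21.00 years.

21.0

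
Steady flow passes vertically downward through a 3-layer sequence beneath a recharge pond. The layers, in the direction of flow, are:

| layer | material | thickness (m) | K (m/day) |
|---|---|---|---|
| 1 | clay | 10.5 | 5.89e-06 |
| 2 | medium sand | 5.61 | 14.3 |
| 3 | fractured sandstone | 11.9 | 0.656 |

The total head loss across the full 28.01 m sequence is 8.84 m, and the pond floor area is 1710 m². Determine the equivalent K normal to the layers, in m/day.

1.57e-05

Flow is perpendicular to layering, so the layers act in series and the equivalent K is the thickness-weighted harmonic mean.
Total thickness L = 10.5 + 5.61 + 11.9 = 28.01 m.
Σ(b_i/K_i) = 10.5/5.89e-06 + 5.61/14.3 + 11.9/0.656 = 1.783e+06 d.
K_eq = L / Σ(b_i/K_i) = 28.01 / 1.783e+06 = 1.571e-05 m/day.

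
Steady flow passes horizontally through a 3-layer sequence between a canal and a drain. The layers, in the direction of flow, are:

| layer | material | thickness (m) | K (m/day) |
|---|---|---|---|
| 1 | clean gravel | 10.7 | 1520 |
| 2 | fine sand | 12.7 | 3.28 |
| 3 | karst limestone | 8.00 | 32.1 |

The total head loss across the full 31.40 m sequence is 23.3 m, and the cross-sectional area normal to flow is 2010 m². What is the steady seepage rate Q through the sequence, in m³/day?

Flow is perpendicular to layering, so the layers act in series and the equivalent K is the thickness-weighted harmonic mean.
Total thickness L = 10.7 + 12.7 + 8.00 = 31.40 m.
Σ(b_i/K_i) = 10.7/1520 + 12.7/3.28 + 8.00/32.1 = 4.128 d.
K_eq = L / Σ(b_i/K_i) = 31.40 / 4.128 = 7.606 m/day.
Q = K_eq · A · (Δh/L) = 7.606 × 2010 × (23.3/31.40) = 11345 m³/day.

11300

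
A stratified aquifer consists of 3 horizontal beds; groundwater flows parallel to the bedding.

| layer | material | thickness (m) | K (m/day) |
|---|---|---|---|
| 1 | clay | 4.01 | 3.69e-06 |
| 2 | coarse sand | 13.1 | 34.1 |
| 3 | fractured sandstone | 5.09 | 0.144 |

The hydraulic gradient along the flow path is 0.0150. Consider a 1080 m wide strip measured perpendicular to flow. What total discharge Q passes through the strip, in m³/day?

Flow is parallel to layering, so each bed carries its own Darcy discharge and the transmissivities add.
Σ(K_i·b_i) = 3.69e-06×4.01 + 34.1×13.1 + 0.144×5.09 = 447.4 m²/day.
Hydraulic gradient i = 0.0150.
Q = Σ(K_i·b_i) · W · i = 447.4 × 1080 × 0.01500 = 7249 m³/day.

7250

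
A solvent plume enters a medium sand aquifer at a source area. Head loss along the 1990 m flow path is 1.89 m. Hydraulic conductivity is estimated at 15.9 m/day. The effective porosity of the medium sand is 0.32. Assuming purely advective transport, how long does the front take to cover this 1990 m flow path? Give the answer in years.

Hydraulic gradient i = Δh / L = 1.89 / 1990 = 0.0009497.
Darcy flux q = K · i = 15.90 × 0.0009497 = 0.01510 m/day.
Seepage velocity v = q / n_e = 0.01510 / 0.32 = 0.04719 m/day.
Travel time t = L / v = 1990 / 0.04719 = 42169 days = 115.5 years.

115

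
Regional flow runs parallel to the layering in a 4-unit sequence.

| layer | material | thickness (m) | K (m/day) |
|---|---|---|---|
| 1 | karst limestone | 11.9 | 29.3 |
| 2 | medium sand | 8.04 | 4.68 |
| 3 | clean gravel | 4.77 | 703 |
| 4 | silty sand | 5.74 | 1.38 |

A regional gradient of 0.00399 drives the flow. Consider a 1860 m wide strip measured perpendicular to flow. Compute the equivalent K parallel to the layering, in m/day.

Flow is parallel to layering, so each bed carries its own Darcy discharge and the transmissivities add.
Σ(K_i·b_i) = 29.3×11.9 + 4.68×8.04 + 703×4.77 + 1.38×5.74 = 3748 m²/day.
Total thickness b = 30.45 m, so K_eq = Σ(K_i·b_i)/b = 123.1 m/day.

123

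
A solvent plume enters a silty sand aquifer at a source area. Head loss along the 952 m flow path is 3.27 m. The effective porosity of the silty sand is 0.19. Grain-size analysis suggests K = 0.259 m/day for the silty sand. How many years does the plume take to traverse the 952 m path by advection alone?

Hydraulic gradient i = Δh / L = 3.27 / 952 = 0.003435.
Darcy flux q = K · i = 0.2590 × 0.003435 = 0.0008896 m/day.
Seepage velocity v = q / n_e = 0.0008896 / 0.19 = 0.004682 m/day.
Travel time t = L / v = 952 / 0.004682 = 2.033e+05 days = 556.7 years.

557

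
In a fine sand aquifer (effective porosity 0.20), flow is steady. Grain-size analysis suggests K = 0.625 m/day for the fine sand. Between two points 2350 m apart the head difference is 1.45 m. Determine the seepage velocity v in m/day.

Hydraulic gradient i = Δh / L = 1.45 / 2350 = 0.0006170.
Darcy flux q = K · i = 0.6250 × 0.0006170 = 0.0003856 m/day.
Seepage velocity v = q / n_e = 0.0003856 / 0.20 = 0.001928 m/day.

0.00193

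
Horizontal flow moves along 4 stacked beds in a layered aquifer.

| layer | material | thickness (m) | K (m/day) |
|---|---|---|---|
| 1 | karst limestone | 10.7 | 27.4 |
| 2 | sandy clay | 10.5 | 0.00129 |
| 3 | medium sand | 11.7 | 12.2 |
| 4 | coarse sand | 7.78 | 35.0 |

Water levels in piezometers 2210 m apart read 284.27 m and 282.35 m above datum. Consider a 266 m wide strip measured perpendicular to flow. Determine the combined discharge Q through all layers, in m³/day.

Flow is parallel to layering, so each bed carries its own Darcy discharge and the transmissivities add.
Σ(K_i·b_i) = 27.4×10.7 + 0.00129×10.5 + 12.2×11.7 + 35.0×7.78 = 708.2 m²/day.
Hydraulic gradient i = (284.27 − 282.35) / 2210 = 1.92 / 2210 = 0.0008688.
Q = Σ(K_i·b_i) · W · i = 708.2 × 266 × 0.0008688 = 163.7 m³/day.

164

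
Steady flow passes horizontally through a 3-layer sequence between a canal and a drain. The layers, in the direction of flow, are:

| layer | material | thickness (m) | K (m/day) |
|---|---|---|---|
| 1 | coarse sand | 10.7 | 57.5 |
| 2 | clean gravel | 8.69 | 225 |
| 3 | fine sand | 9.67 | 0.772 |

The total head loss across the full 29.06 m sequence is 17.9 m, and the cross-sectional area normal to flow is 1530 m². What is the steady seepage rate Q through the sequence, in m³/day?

2150

Flow is perpendicular to layering, so the layers act in series and the equivalent K is the thickness-weighted harmonic mean.
Total thickness L = 10.7 + 8.69 + 9.67 = 29.06 m.
Σ(b_i/K_i) = 10.7/57.5 + 8.69/225 + 9.67/0.772 = 12.75 d.
K_eq = L / Σ(b_i/K_i) = 29.06 / 12.75 = 2.279 m/day.
Q = K_eq · A · (Δh/L) = 2.279 × 1530 × (17.9/29.06) = 2148 m³/day.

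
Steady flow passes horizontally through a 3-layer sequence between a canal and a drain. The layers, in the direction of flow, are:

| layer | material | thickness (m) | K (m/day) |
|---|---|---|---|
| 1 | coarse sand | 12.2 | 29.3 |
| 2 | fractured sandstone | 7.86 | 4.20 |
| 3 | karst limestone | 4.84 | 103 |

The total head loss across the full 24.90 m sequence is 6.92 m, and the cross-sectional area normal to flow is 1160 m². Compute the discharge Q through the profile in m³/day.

3440

Flow is perpendicular to layering, so the layers act in series and the equivalent K is the thickness-weighted harmonic mean.
Total thickness L = 12.2 + 7.86 + 4.84 = 24.90 m.
Σ(b_i/K_i) = 12.2/29.3 + 7.86/4.20 + 4.84/103 = 2.335 d.
K_eq = L / Σ(b_i/K_i) = 24.90 / 2.335 = 10.66 m/day.
Q = K_eq · A · (Δh/L) = 10.66 × 1160 × (6.92/24.90) = 3438 m³/day.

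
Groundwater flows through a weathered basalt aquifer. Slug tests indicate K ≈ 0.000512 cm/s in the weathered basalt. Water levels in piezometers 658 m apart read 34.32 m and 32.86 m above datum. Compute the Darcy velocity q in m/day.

Convert K: 0.000512 cm/s × 864 = 0.4424 m/day.
Hydraulic gradient i = (34.32 − 32.86) / 658 = 1.46 / 658 = 0.002219.
Specific discharge q = K · i = 0.4424 × 0.002219 = 0.0009815 m/day.

0.000982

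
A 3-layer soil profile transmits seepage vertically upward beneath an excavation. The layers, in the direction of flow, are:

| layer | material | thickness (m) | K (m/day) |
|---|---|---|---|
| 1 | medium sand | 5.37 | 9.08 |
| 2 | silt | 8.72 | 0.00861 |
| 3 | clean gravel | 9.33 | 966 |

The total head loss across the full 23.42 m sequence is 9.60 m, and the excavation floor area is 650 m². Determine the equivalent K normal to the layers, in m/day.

0.0231

Flow is perpendicular to layering, so the layers act in series and the equivalent K is the thickness-weighted harmonic mean.
Total thickness L = 5.37 + 8.72 + 9.33 = 23.42 m.
Σ(b_i/K_i) = 5.37/9.08 + 8.72/0.00861 + 9.33/966 = 1013 d.
K_eq = L / Σ(b_i/K_i) = 23.42 / 1013 = 0.02311 m/day.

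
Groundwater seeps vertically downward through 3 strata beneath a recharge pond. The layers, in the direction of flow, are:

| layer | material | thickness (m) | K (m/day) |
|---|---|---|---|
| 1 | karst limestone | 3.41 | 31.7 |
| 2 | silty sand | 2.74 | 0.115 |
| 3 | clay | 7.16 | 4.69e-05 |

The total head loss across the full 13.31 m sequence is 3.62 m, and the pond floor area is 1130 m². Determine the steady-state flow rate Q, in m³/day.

Flow is perpendicular to layering, so the layers act in series and the equivalent K is the thickness-weighted harmonic mean.
Total thickness L = 3.41 + 2.74 + 7.16 = 13.31 m.
Σ(b_i/K_i) = 3.41/31.7 + 2.74/0.115 + 7.16/4.69e-05 = 1.527e+05 d.
K_eq = L / Σ(b_i/K_i) = 13.31 / 1.527e+05 = 8.717e-05 m/day.
Q = K_eq · A · (Δh/L) = 8.717e-05 × 1130 × (3.62/13.31) = 0.02679 m³/day.

0.0268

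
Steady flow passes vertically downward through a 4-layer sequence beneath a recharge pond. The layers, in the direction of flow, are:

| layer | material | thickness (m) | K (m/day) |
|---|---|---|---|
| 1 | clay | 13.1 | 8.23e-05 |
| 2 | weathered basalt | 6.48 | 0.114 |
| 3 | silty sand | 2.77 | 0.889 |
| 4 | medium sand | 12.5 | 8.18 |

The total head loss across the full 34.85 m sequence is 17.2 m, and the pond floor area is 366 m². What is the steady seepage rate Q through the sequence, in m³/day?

0.0395

Flow is perpendicular to layering, so the layers act in series and the equivalent K is the thickness-weighted harmonic mean.
Total thickness L = 13.1 + 6.48 + 2.77 + 12.5 = 34.85 m.
Σ(b_i/K_i) = 13.1/8.23e-05 + 6.48/0.114 + 2.77/0.889 + 12.5/8.18 = 1.592e+05 d.
K_eq = L / Σ(b_i/K_i) = 34.85 / 1.592e+05 = 0.0002189 m/day.
Q = K_eq · A · (Δh/L) = 0.0002189 × 366 × (17.2/34.85) = 0.03953 m³/day.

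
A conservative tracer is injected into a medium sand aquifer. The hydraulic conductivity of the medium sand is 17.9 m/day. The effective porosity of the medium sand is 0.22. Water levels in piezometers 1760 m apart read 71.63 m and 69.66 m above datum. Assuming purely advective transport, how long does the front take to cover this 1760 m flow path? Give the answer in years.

Hydraulic gradient i = (71.63 − 69.66) / 1760 = 1.97 / 1760 = 0.001119.
Darcy flux q = K · i = 17.90 × 0.001119 = 0.02004 m/day.
Seepage velocity v = q / n_e = 0.02004 / 0.22 = 0.09107 m/day.
Travel time t = L / v = 1760 / 0.09107 = 19325 days = 52.91 years.

52.9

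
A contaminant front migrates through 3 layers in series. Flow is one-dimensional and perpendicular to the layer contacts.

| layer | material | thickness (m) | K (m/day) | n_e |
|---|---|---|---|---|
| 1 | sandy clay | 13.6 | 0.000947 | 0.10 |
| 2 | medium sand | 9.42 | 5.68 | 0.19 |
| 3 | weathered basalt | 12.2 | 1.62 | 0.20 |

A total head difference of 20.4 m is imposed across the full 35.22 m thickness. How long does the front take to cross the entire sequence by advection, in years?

With flow normal to the layers, continuity requires the same specific discharge q through every layer.
Σ(b_i/K_i) = 13.6/0.000947 + 9.42/5.68 + 12.2/1.62 = 14370 d.
q = Δh / Σ(b_i/K_i) = 20.4 / 14370 = 0.001420 m/day.
In each layer the seepage velocity is v_i = q/n_i, so the layer transit time is t_i = b_i·n_i / q:
  layer 1 (sandy clay): t_1 = 13.6 × 0.10 / 0.001420 = 958.0 d
  layer 2 (medium sand): t_2 = 9.42 × 0.19 / 0.001420 = 1261 d
  layer 3 (weathered basalt): t_3 = 12.2 × 0.20 / 0.001420 = 1719 d
Total t = Σ t_i = 3938 days = 10.78 years.

10.8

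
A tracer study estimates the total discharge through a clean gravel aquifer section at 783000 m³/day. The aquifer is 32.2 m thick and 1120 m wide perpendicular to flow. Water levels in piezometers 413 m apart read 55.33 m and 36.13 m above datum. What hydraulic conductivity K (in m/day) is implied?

467

Cross-sectional area A = 1120 × 32.2 = 36064 m².
Hydraulic gradient i = (55.33 − 36.13) / 413 = 19.2 / 413 = 0.04649.
From Q = K·A·i, K = Q / (A·i) = 783000 / (36064 × 0.04649) = 467.0 m/day.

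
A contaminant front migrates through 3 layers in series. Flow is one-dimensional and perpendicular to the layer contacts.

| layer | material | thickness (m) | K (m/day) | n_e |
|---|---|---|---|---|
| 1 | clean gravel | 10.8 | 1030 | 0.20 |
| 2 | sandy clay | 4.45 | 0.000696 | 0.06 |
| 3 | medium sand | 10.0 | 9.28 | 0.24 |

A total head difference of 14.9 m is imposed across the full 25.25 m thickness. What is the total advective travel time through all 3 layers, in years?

With flow normal to the layers, continuity requires the same specific discharge q through every layer.
Σ(b_i/K_i) = 10.8/1030 + 4.45/0.000696 + 10.0/9.28 = 6395 d.
q = Δh / Σ(b_i/K_i) = 14.9 / 6395 = 0.002330 m/day.
In each layer the seepage velocity is v_i = q/n_i, so the layer transit time is t_i = b_i·n_i / q:
  layer 1 (clean gravel): t_1 = 10.8 × 0.20 / 0.002330 = 927.0 d
  layer 2 (sandy clay): t_2 = 4.45 × 0.06 / 0.002330 = 114.6 d
  layer 3 (medium sand): t_3 = 10.0 × 0.24 / 0.002330 = 1030 d
Total t = Σ t_i = 2072 days = 5.672 years.

5.67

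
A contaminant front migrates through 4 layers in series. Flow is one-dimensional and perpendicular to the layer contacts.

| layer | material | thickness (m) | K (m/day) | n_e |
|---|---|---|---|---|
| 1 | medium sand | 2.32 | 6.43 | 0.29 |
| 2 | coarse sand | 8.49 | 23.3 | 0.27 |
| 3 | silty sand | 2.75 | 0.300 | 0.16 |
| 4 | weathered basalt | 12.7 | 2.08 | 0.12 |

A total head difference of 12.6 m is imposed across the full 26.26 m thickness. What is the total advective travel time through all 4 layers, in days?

With flow normal to the layers, continuity requires the same specific discharge q through every layer.
Σ(b_i/K_i) = 2.32/6.43 + 8.49/23.3 + 2.75/0.300 + 12.7/2.08 = 16.00 d.
q = Δh / Σ(b_i/K_i) = 12.6 / 16.00 = 0.7876 m/day.
In each layer the seepage velocity is v_i = q/n_i, so the layer transit time is t_i = b_i·n_i / q:
  layer 1 (medium sand): t_1 = 2.32 × 0.29 / 0.7876 = 0.8542 d
  layer 2 (coarse sand): t_2 = 8.49 × 0.27 / 0.7876 = 2.910 d
  layer 3 (silty sand): t_3 = 2.75 × 0.16 / 0.7876 = 0.5586 d
  layer 4 (weathered basalt): t_4 = 12.7 × 0.12 / 0.7876 = 1.935 d
Total t = Σ t_i = 6.258 days.

6.26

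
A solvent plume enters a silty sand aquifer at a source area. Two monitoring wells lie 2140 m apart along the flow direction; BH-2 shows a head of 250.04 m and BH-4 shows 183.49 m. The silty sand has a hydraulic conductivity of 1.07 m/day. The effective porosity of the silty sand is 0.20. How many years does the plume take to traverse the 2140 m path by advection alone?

Hydraulic gradient i = (250.04 − 183.49) / 2140 = 66.55 / 2140 = 0.03110.
Darcy flux q = K · i = 1.070 × 0.03110 = 0.03327 m/day.
Seepage velocity v = q / n_e = 0.03327 / 0.20 = 0.1664 m/day.
Travel time t = L / v = 2140 / 0.1664 = 12863 days = 35.22 years.

35.2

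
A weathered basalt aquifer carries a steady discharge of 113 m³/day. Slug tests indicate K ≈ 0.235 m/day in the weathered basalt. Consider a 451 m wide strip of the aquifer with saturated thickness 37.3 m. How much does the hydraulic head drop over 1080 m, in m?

30.9

Cross-sectional area A = 451 × 37.3 = 16822 m².
From Q = K·A·i, i = Q / (K·A) = 113 / (0.2350 × 16822) = 0.02858.
Head loss Δh = i · L = 0.02858 × 1080 = 30.87 m.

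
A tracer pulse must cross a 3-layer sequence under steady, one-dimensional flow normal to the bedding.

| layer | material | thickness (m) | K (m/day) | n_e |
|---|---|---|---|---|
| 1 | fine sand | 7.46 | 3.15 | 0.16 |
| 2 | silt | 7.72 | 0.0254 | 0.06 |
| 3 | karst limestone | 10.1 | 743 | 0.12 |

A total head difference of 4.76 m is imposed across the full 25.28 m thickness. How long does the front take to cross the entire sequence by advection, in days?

185

With flow normal to the layers, continuity requires the same specific discharge q through every layer.
Σ(b_i/K_i) = 7.46/3.15 + 7.72/0.0254 + 10.1/743 = 306.3 d.
q = Δh / Σ(b_i/K_i) = 4.76 / 306.3 = 0.01554 m/day.
In each layer the seepage velocity is v_i = q/n_i, so the layer transit time is t_i = b_i·n_i / q:
  layer 1 (fine sand): t_1 = 7.46 × 0.16 / 0.01554 = 76.81 d
  layer 2 (silt): t_2 = 7.72 × 0.06 / 0.01554 = 29.81 d
  layer 3 (karst limestone): t_3 = 10.1 × 0.12 / 0.01554 = 78.00 d
Total t = Σ t_i = 184.6 days.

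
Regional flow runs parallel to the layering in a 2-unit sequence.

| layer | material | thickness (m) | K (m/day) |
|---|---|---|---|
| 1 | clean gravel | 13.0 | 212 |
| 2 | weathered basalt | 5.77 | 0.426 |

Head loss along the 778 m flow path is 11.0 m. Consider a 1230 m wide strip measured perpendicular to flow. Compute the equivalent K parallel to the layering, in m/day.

147

Flow is parallel to layering, so each bed carries its own Darcy discharge and the transmissivities add.
Σ(K_i·b_i) = 212×13.0 + 0.426×5.77 = 2758 m²/day.
Total thickness b = 18.77 m, so K_eq = Σ(K_i·b_i)/b = 147.0 m/day.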